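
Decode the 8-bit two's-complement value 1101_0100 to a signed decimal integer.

MSB is 1, so the value is negative.
Unsigned reading: 212. Subtract 2^8 = 256: 212 − 256 = -44.

-44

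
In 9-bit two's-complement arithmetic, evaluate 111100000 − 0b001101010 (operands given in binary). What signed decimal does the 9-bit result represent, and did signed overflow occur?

-138; no overflow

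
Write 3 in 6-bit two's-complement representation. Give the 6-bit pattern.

000011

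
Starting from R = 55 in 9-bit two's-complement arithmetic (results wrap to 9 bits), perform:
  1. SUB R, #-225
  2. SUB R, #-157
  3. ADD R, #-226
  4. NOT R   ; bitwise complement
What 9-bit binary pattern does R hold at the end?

100101100

Start: R = 55 = 000110111.
R = 55 − (-225) = 280; wraps to -232 = 100011000
R = -232 − (-157) = -75 = 110110101
R = -75 + (-226) = -301; wraps to 211 = 011010011
R = NOT 011010011 = 100101100 = -212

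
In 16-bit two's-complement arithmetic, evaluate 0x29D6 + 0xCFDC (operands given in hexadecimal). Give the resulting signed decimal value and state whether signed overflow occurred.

0x29D6 = 0010100111010110 = 10710 (signed)
0xCFDC = 1100111111011100 = -12324 (signed)
  0010100111010110
+ 1100111111011100
= 1111100110110010
Result 1111100110110010: MSB = 1 → 63922 − 65536 = -1614.
Addends have opposite signs, so signed overflow cannot occur.

-1614; no overflow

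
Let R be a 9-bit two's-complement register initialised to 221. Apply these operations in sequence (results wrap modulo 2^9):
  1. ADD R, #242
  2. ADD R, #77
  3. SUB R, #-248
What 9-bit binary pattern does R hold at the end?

100010100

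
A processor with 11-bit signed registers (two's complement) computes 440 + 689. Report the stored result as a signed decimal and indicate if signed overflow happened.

-919; overflow

440 → 00110111000
689 → 01010110001
  00110111000
+ 01010110001
= 10001101001
Result 10001101001: MSB = 1 → 1129 − 2048 = -919.
Both addends are non-negative but the stored result is negative: signed overflow. The true value 440 + 689 = 1129 lies outside [-1024, 1023].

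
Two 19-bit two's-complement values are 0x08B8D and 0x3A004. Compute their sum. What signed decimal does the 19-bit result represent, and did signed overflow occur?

0x08B8D = 0001000101110001101 = 35725 (signed)
0x3A004 = 0111010000000000100 = 237572 (signed)
  0001000101110001101
+ 0111010000000000100
= 1000010101110010001
Result 1000010101110010001: MSB = 1 → 273297 − 524288 = -250991.
Both addends are non-negative but the stored result is negative: signed overflow. The true value 35725 + 237572 = 273297 lies outside [-262144, 262143].

-250991; overflow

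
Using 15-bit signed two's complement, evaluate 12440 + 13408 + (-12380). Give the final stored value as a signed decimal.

13468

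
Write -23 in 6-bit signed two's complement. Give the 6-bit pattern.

|-23| = 23 = 010111 in 6 bits.
Invert the bits: 101000. Add 1: 101001.

101001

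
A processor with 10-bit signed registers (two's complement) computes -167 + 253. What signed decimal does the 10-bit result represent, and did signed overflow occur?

-167 → 1101011001
253 → 0011111101
  1101011001
+ 0011111101
= 0001010110  (discard carry-out 1)
Result 0001010110: MSB = 0 → value 86.
Addends have opposite signs, so signed overflow cannot occur.

86; no overflow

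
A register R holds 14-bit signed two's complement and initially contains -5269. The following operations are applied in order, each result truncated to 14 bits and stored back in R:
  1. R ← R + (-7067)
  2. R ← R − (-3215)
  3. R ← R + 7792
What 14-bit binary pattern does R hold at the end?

Start: R = -5269 = 10101101101011.
R = -5269 + (-7067) = -12336; wraps to 4048 = 00111111010000
R = 4048 − (-3215) = 7263 = 01110001011111
R = 7263 + 7792 = 15055; wraps to -1329 = 11101011001111

11101011001111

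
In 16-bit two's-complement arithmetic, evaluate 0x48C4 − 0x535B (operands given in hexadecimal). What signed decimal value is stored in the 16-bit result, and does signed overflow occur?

-2711; no overflow

0x48C4 = 0100100011000100 = 18628 (signed)
0x535B = 0101001101011011 = 21339 (signed)
Subtract via negate-and-add: invert 0101001101011011 + 1 = 1010110010100101 (i.e. -21339).
  0100100011000100
+ 1010110010100101
= 1111010101101001
Result 1111010101101001: MSB = 1 → 62825 − 65536 = -2711.
Addends (after negating the subtrahend) have opposite signs, so signed overflow cannot occur.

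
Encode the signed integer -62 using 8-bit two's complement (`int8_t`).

11000010

|-62| = 62 = 00111110 in 8 bits.
Invert the bits: 11000001. Add 1: 11000010.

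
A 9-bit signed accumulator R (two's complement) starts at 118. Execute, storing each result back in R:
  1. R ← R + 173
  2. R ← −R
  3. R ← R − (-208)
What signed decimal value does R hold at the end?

Start: R = 118 = 001110110.
R = 118 + 173 = 291; wraps to -221 = 100100011
R = −(-221) = 221 = 011011101
R = 221 − (-208) = 429; wraps to -83 = 110101101

-83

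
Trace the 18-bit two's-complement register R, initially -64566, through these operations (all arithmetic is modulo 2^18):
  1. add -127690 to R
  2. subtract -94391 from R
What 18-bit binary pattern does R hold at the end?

101000000110110111

Start: R = -64566 = 110000001111001010.
R = -64566 + (-127690) = -192256; wraps to 69888 = 010001000100000000
R = 69888 − (-94391) = 164279; wraps to -97865 = 101000000110110111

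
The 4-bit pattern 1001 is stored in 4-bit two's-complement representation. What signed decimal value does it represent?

MSB is 1, so the value is negative.
Unsigned reading: 9. Subtract 2^4 = 16: 9 − 16 = -7.

-7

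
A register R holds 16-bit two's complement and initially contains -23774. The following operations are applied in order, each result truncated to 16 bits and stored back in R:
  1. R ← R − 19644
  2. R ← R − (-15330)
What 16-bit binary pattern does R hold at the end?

Start: R = -23774 = 1010001100100010.
R = -23774 − 19644 = -43418; wraps to 22118 = 0101011001100110
R = 22118 − (-15330) = 37448; wraps to -28088 = 1001001001001000

1001001001001000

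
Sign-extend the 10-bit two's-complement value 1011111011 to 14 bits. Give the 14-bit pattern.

11111011111011

MSB of 1011111011 is 1; replicate it into the new high bits.
1111|1011111011 → 11111011111011 (still -261).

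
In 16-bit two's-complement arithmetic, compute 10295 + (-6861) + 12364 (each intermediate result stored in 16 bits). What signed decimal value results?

15798

10295 + (-6861) = 3434 (0000110101101010)
3434 + 12364 = 15798 (0011110110110110)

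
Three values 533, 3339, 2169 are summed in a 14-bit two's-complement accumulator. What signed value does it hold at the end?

6041

533 + 3339 = 3872 (00111100100000)
3872 + 2169 = 6041 (01011110011001)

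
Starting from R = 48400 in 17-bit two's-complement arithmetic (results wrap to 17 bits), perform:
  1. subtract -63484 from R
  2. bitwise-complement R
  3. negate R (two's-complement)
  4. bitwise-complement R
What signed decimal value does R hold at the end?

Start: R = 48400 = 01011110100010000.
R = 48400 − (-63484) = 111884; wraps to -19188 = 11011010100001100
R = NOT 11011010100001100 = 00100101011110011 = 19187
R = −(19187) = -19187 = 11011010100001101
R = NOT 11011010100001101 = 00100101011110010 = 19186

19186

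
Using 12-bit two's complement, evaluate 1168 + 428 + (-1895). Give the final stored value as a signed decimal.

-299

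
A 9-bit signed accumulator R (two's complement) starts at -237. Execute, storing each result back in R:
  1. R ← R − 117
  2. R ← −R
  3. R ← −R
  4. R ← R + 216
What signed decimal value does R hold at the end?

-138

Start: R = -237 = 100010011.
R = -237 − 117 = -354; wraps to 158 = 010011110
R = −(158) = -158 = 101100010
R = −(-158) = 158 = 010011110
R = 158 + 216 = 374; wraps to -138 = 101110110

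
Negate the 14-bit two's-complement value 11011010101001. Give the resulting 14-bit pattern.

Invert: 00100101010110. Add 1: 00100101010111.
Check: 11011010101001 = -2391, 00100101010111 = 2391.

00100101010111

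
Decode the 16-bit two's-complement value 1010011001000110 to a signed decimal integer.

-22970

MSB is 1, so the value is negative.
Invert: 0101100110111001. Add 1: 0101100110111010 = 22970. So the value is −22970.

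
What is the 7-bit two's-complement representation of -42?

1010110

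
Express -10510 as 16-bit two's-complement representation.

1101011011110010

|-10510| = 10510 = 0010100100001110 in 16 bits.
Invert the bits: 1101011011110001. Add 1: 1101011011110010.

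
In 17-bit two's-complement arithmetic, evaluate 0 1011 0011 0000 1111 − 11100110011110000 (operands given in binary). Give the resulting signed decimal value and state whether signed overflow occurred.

0 1011 0011 0000 1111 → 01011001100001111 = 45839 (signed)
11100110011110000 = -13072 (signed)
Subtract via negate-and-add: invert 11100110011110000 + 1 = 00011001100010000 (i.e. 13072).
  01011001100001111
+ 00011001100010000
= 01110011000011111
Result 01110011000011111: MSB = 0 → value 58911.
Both addends (after negating the subtrahend) are non-negative and so is the stored result: no signed overflow.

58911; no overflow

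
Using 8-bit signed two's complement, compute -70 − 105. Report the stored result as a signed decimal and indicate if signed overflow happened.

81; overflow

-70 → 10111010
105 → 01101001
Subtract via negate-and-add: invert 01101001 + 1 = 10010111 (i.e. -105).
  10111010
+ 10010111
= 01010001  (discard carry-out 1)
Result 01010001: MSB = 0 → value 81.
Both addends (after negating the subtrahend) are negative but the stored result is non-negative: signed overflow. The true value -70 − 105 = -175 lies outside [-128, 127].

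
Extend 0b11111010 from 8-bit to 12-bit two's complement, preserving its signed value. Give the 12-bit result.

111111111010

MSB of 11111010 is 1; replicate it into the new high bits.
1111|11111010 → 111111111010 (still -6).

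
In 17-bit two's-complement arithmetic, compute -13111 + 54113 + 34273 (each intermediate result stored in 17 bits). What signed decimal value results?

-13111 + 54113 = 41002 (01010000000101010)
41002 + 34273 = 75275 → wraps to -55797 (10010011000001011)

-55797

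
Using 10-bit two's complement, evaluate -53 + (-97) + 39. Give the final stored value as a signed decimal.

-111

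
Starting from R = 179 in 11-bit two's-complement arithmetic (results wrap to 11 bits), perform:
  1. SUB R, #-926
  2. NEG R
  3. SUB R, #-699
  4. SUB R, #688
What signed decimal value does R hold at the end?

954

Start: R = 179 = 00010110011.
R = 179 − (-926) = 1105; wraps to -943 = 10001010001
R = −(-943) = 943 = 01110101111
R = 943 − (-699) = 1642; wraps to -406 = 11001101010
R = -406 − 688 = -1094; wraps to 954 = 01110111010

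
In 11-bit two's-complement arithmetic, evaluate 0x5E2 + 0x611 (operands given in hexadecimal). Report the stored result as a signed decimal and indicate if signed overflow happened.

0x5E2 = 10111100010 = -542 (signed)
0x611 = 11000010001 = -495 (signed)
  10111100010
+ 11000010001
= 01111110011  (discard carry-out 1)
Result 01111110011: MSB = 0 → value 1011.
Both addends are negative but the stored result is non-negative: signed overflow. The true value -542 + (-495) = -1037 lies outside [-1024, 1023].

1011; overflow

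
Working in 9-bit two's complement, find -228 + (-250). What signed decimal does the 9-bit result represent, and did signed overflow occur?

-228 → 100011100
-250 → 100000110
  100011100
+ 100000110
= 000100010  (discard carry-out 1)
Result 000100010: MSB = 0 → value 34.
Both addends are negative but the stored result is non-negative: signed overflow. The true value -228 + (-250) = -478 lies outside [-256, 255].

34; overflow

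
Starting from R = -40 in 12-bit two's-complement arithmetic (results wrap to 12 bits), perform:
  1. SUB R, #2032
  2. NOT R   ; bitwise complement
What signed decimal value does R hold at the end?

-2025

Start: R = -40 = 111111011000.
R = -40 − 2032 = -2072; wraps to 2024 = 011111101000
R = NOT 011111101000 = 100000010111 = -2025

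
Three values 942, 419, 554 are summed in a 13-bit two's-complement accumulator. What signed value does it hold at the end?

942 + 419 = 1361 (0010101010001)
1361 + 554 = 1915 (0011101111011)

1915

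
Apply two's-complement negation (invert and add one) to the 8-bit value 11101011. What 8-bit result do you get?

Invert: 00010100. Add 1: 00010101.

00010101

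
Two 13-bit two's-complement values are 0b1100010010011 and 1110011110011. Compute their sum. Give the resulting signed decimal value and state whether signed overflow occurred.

-2682; no overflow

0b1100010010011 → 1100010010011 = -1901 (signed)
1110011110011 = -781 (signed)
  1100010010011
+ 1110011110011
= 1010110000110  (discard carry-out 1)
Result 1010110000110: MSB = 1 → 5510 − 8192 = -2682.
Both addends are negative and so is the stored result: no signed overflow.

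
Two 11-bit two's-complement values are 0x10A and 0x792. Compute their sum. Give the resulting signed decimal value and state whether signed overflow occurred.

156; no overflow

0x10A = 00100001010 = 266 (signed)
0x792 = 11110010010 = -110 (signed)
  00100001010
+ 11110010010
= 00010011100  (discard carry-out 1)
Result 00010011100: MSB = 0 → value 156.
Addends have opposite signs, so signed overflow cannot occur.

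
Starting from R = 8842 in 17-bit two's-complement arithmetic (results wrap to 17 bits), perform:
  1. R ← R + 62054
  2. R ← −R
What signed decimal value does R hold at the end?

Start: R = 8842 = 00010001010001010.
R = 8842 + 62054 = 70896; wraps to -60176 = 10001010011110000
R = −(-60176) = 60176 = 01110101100010000

60176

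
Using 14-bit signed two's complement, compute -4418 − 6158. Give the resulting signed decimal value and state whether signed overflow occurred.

5808; overflow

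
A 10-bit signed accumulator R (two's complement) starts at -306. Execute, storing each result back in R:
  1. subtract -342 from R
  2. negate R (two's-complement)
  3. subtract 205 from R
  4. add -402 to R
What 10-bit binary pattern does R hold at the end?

0101111101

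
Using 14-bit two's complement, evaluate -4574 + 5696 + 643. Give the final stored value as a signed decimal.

1765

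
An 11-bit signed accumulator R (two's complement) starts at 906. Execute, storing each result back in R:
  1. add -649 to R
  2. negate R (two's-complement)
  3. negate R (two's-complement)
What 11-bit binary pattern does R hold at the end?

00100000001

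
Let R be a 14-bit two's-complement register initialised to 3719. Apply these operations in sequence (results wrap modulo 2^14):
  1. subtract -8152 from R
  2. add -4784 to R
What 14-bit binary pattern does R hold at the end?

Start: R = 3719 = 00111010000111.
R = 3719 − (-8152) = 11871; wraps to -4513 = 10111001011111
R = -4513 + (-4784) = -9297; wraps to 7087 = 01101110101111

01101110101111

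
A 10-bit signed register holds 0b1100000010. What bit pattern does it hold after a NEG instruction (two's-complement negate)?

0011111110

Invert: 0011111101. Add 1: 0011111110.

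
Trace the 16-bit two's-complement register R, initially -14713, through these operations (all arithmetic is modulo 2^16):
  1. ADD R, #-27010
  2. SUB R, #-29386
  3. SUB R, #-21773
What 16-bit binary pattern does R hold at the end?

Start: R = -14713 = 1100011010000111.
R = -14713 + (-27010) = -41723; wraps to 23813 = 0101110100000101
R = 23813 − (-29386) = 53199; wraps to -12337 = 1100111111001111
R = -12337 − (-21773) = 9436 = 0010010011011100

0010010011011100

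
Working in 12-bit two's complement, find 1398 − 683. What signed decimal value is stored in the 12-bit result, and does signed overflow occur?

715; no overflow

1398 → 010101110110
683 → 001010101011
Subtract via negate-and-add: invert 001010101011 + 1 = 110101010101 (i.e. -683).
  010101110110
+ 110101010101
= 001011001011  (discard carry-out 1)
Result 001011001011: MSB = 0 → value 715.
Addends (after negating the subtrahend) have opposite signs, so signed overflow cannot occur.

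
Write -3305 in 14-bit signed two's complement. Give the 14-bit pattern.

11001100010111

|-3305| = 3305 = 00110011101001 in 14 bits.
Invert the bits: 11001100010110. Add 1: 11001100010111.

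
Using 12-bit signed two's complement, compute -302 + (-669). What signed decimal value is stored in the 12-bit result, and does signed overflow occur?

-971; no overflow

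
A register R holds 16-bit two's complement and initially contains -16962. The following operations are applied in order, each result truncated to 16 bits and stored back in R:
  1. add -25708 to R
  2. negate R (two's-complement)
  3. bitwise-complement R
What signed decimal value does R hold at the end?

Start: R = -16962 = 1011110110111110.
R = -16962 + (-25708) = -42670; wraps to 22866 = 0101100101010010
R = −(22866) = -22866 = 1010011010101110
R = NOT 1010011010101110 = 0101100101010001 = 22865

22865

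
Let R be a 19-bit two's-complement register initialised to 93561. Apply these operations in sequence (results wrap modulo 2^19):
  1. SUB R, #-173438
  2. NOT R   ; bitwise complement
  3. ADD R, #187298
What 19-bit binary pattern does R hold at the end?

1101100100010101010

Start: R = 93561 = 0010110110101111001.
R = 93561 − (-173438) = 266999; wraps to -257289 = 1000001001011110111
R = NOT 1000001001011110111 = 0111110110100001000 = 257288
R = 257288 + 187298 = 444586; wraps to -79702 = 1101100100010101010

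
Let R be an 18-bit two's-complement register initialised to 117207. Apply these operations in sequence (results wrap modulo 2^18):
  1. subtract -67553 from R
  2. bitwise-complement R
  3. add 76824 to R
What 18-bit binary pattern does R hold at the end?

Start: R = 117207 = 011100100111010111.
R = 117207 − (-67553) = 184760; wraps to -77384 = 101101000110111000
R = NOT 101101000110111000 = 010010111001000111 = 77383
R = 77383 + 76824 = 154207; wraps to -107937 = 100101101001011111

100101101001011111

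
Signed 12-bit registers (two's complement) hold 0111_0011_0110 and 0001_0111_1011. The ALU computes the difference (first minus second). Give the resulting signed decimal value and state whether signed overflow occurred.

1467; no overflow

0111_0011_0110 → 011100110110 = 1846 (signed)
0001_0111_1011 → 000101111011 = 379 (signed)
Subtract via negate-and-add: invert 000101111011 + 1 = 111010000101 (i.e. -379).
  011100110110
+ 111010000101
= 010110111011  (discard carry-out 1)
Result 010110111011: MSB = 0 → value 1467.
Addends (after negating the subtrahend) have opposite signs, so signed overflow cannot occur.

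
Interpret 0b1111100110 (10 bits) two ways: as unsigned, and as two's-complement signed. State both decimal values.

unsigned = 998, signed = -26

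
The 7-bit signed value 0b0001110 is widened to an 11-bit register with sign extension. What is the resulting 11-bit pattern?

MSB of 0001110 is 0; replicate it into the new high bits.
0000|0001110 → 00000001110 (still 14).

00000001110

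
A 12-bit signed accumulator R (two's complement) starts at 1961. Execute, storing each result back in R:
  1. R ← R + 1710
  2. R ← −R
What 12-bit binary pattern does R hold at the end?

000110101001

Start: R = 1961 = 011110101001.
R = 1961 + 1710 = 3671; wraps to -425 = 111001010111
R = −(-425) = 425 = 000110101001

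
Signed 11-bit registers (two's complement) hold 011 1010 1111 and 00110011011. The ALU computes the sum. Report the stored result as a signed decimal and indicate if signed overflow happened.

-694; overflow

011 1010 1111 → 01110101111 = 943 (signed)
00110011011 = 411 (signed)
  01110101111
+ 00110011011
= 10101001010
Result 10101001010: MSB = 1 → 1354 − 2048 = -694.
Both addends are non-negative but the stored result is negative: signed overflow. The true value 943 + 411 = 1354 lies outside [-1024, 1023].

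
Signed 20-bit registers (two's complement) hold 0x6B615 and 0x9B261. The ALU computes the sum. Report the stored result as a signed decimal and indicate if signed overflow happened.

26742; no overflow

0x6B615 = 01101011011000010101 = 439829 (signed)
0x9B261 = 10011011001001100001 = -413087 (signed)
  01101011011000010101
+ 10011011001001100001
= 00000110100001110110  (discard carry-out 1)
Result 00000110100001110110: MSB = 0 → value 26742.
Addends have opposite signs, so signed overflow cannot occur.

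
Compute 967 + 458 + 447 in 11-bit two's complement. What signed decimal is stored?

967 + 458 = 1425 → wraps to -623 (10110010001)
-623 + 447 = -176 (11101010000)

-176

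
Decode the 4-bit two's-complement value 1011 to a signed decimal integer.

-5

MSB is 1, so the value is negative.
Unsigned reading: 11. Subtract 2^4 = 16: 11 − 16 = -5.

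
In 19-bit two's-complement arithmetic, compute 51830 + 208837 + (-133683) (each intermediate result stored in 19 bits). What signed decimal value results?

51830 + 208837 = 260667 (0111111101000111011)
260667 + (-133683) = 126984 (0011111000000001000)

126984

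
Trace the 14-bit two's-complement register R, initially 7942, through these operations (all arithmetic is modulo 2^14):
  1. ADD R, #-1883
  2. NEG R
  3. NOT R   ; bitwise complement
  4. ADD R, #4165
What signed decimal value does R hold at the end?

-6161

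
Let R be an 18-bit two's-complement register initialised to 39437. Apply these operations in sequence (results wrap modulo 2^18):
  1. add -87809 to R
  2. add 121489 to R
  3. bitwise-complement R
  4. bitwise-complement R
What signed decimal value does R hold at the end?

73117

Start: R = 39437 = 001001101000001101.
R = 39437 + (-87809) = -48372 = 110100001100001100
R = -48372 + 121489 = 73117 = 010001110110011101
R = NOT 010001110110011101 = 101110001001100010 = -73118
R = NOT 101110001001100010 = 010001110110011101 = 73117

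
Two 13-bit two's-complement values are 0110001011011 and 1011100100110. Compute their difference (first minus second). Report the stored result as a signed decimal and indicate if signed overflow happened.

-2763; overflow

0110001011011 = 3163 (signed)
1011100100110 = -2266 (signed)
Subtract via negate-and-add: invert 1011100100110 + 1 = 0100011011010 (i.e. 2266).
  0110001011011
+ 0100011011010
= 1010100110101
Result 1010100110101: MSB = 1 → 5429 − 8192 = -2763.
Both addends (after negating the subtrahend) are non-negative but the stored result is negative: signed overflow. The true value 3163 − (-2266) = 5429 lies outside [-4096, 4095].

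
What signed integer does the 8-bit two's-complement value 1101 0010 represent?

-46

MSB is 1, so the value is negative.
Unsigned reading: 210. Subtract 2^8 = 256: 210 − 256 = -46.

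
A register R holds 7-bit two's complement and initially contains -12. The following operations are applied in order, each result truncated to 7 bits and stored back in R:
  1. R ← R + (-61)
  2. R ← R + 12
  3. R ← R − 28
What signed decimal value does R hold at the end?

Start: R = -12 = 1110100.
R = -12 + (-61) = -73; wraps to 55 = 0110111
R = 55 + 12 = 67; wraps to -61 = 1000011
R = -61 − 28 = -89; wraps to 39 = 0100111

39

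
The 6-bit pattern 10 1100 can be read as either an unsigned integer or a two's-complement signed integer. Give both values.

unsigned = 44, signed = -20

Unsigned: 101100 = 44.
Signed: MSB=1 → 44 − 64 = -20.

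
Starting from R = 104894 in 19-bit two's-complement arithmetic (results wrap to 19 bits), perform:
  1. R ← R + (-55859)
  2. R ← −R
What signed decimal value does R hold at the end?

Start: R = 104894 = 0011001100110111110.
R = 104894 + (-55859) = 49035 = 0001011111110001011
R = −(49035) = -49035 = 1110100000001110101

-49035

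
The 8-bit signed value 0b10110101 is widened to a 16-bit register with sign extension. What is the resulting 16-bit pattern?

MSB of 10110101 is 1; replicate it into the new high bits.
11111111|10110101 → 1111111110110101 (still -75).

1111111110110101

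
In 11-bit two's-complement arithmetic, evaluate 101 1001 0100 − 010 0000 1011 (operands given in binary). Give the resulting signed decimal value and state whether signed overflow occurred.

905; overflow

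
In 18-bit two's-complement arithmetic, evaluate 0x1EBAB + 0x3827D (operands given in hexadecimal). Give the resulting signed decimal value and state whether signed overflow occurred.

93736; no overflow

0x1EBAB = 011110101110101011 = 125867 (signed)
0x3827D = 111000001001111101 = -32131 (signed)
  011110101110101011
+ 111000001001111101
= 010110111000101000  (discard carry-out 1)
Result 010110111000101000: MSB = 0 → value 93736.
Addends have opposite signs, so signed overflow cannot occur.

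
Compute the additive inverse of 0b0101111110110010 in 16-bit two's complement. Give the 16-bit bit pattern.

Invert: 1010000001001101. Add 1: 1010000001001110.

1010000001001110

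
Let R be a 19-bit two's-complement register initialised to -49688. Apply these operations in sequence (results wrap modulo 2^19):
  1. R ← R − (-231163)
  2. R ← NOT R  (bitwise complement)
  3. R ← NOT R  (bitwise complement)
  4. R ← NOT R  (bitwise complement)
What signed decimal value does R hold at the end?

-181476

Start: R = -49688 = 1110011110111101000.
R = -49688 − (-231163) = 181475 = 0101100010011100011
R = NOT 0101100010011100011 = 1010011101100011100 = -181476
R = NOT 1010011101100011100 = 0101100010011100011 = 181475
R = NOT 0101100010011100011 = 1010011101100011100 = -181476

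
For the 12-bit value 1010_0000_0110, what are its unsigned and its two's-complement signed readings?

Unsigned: 101000000110 = 2566.
Signed: MSB=1 → 2566 − 4096 = -1530.

unsigned = 2566, signed = -1530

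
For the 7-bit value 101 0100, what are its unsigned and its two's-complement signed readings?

unsigned = 84, signed = -44

Unsigned: 1010100 = 84.
Signed: MSB=1 → 84 − 128 = -44.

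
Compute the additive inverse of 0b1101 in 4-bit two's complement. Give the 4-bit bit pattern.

0011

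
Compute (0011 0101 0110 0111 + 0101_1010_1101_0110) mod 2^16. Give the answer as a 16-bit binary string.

  0011010101100111
+ 0101101011010110
= 1001000000111101

1001000000111101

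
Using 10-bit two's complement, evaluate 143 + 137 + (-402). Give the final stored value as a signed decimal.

143 + 137 = 280 (0100011000)
280 + (-402) = -122 (1110000110)

-122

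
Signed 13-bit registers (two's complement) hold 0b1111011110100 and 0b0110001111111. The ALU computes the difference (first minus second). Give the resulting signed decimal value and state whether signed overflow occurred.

-3467; no overflow

0b1111011110100 → 1111011110100 = -268 (signed)
0b0110001111111 → 0110001111111 = 3199 (signed)
Subtract via negate-and-add: invert 0110001111111 + 1 = 1001110000001 (i.e. -3199).
  1111011110100
+ 1001110000001
= 1001001110101  (discard carry-out 1)
Result 1001001110101: MSB = 1 → 4725 − 8192 = -3467.
Both addends (after negating the subtrahend) are negative and so is the stored result: no signed overflow.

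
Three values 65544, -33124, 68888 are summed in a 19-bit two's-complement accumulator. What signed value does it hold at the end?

65544 + (-33124) = 32420 (0000111111010100100)
32420 + 68888 = 101308 (0011000101110111100)

101308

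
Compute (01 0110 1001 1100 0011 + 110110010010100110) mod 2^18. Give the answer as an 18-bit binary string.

  010110100111000011
+ 110110010010100110
= 001100111001101001  (discard carry-out 1)

001100111001101001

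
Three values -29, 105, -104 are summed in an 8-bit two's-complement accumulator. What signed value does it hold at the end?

-29 + 105 = 76 (01001100)
76 + (-104) = -28 (11100100)

-28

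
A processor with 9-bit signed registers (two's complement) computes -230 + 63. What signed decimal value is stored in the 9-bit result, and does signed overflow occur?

-230 → 100011010
63 → 000111111
  100011010
+ 000111111
= 101011001
Result 101011001: MSB = 1 → 345 − 512 = -167.
Addends have opposite signs, so signed overflow cannot occur.

-167; no overflow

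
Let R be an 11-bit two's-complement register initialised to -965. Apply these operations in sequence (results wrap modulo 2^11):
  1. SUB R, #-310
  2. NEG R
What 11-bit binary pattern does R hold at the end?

Start: R = -965 = 10000111011.
R = -965 − (-310) = -655 = 10101110001
R = −(-655) = 655 = 01010001111

01010001111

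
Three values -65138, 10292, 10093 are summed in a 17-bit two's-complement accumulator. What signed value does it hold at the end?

-44753

-65138 + 10292 = -54846 (10010100111000010)
-54846 + 10093 = -44753 (10101000100101111)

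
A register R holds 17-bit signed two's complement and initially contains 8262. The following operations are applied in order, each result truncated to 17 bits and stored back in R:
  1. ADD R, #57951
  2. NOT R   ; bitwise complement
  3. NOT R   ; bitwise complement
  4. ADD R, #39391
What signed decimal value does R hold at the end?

-25468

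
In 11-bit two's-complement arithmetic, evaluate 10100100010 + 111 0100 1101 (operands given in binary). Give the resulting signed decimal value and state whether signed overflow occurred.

-913; no overflow

10100100010 = -734 (signed)
111 0100 1101 → 11101001101 = -179 (signed)
  10100100010
+ 11101001101
= 10001101111  (discard carry-out 1)
Result 10001101111: MSB = 1 → 1135 − 2048 = -913.
Both addends are negative and so is the stored result: no signed overflow.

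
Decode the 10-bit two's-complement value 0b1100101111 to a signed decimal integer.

MSB is 1, so the value is negative.
Invert: 0011010000. Add 1: 0011010001 = 209. So the value is −209.

-209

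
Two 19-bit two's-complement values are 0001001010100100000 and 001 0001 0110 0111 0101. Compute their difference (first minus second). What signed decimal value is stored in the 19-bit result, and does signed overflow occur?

-33109; no overflow

0001001010100100000 = 38176 (signed)
001 0001 0110 0111 0101 → 0010001011001110101 = 71285 (signed)
Subtract via negate-and-add: invert 0010001011001110101 + 1 = 1101110100110001011 (i.e. -71285).
  0001001010100100000
+ 1101110100110001011
= 1110111111010101011
Result 1110111111010101011: MSB = 1 → 491179 − 524288 = -33109.
Addends (after negating the subtrahend) have opposite signs, so signed overflow cannot occur.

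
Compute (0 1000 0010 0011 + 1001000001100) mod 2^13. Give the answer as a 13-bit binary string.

1101000101111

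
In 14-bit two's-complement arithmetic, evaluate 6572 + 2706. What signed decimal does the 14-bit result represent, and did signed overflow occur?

6572 → 01100110101100
2706 → 00101010010010
  01100110101100
+ 00101010010010
= 10010000111110
Result 10010000111110: MSB = 1 → 9278 − 16384 = -7106.
Both addends are non-negative but the stored result is negative: signed overflow. The true value 6572 + 2706 = 9278 lies outside [-8192, 8191].

-7106; overflow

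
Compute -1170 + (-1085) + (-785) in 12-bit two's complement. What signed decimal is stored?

1056

-1170 + (-1085) = -2255 → wraps to 1841 (011100110001)
1841 + (-785) = 1056 (010000100000)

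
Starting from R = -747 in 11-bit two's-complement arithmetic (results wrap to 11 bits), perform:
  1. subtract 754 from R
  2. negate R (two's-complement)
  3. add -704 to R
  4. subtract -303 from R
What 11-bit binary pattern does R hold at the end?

Start: R = -747 = 10100010101.
R = -747 − 754 = -1501; wraps to 547 = 01000100011
R = −(547) = -547 = 10111011101
R = -547 + (-704) = -1251; wraps to 797 = 01100011101
R = 797 − (-303) = 1100; wraps to -948 = 10001001100

10001001100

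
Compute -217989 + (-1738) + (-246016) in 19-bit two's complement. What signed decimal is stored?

58545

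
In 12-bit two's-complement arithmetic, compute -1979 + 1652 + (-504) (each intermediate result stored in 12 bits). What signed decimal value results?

-1979 + 1652 = -327 (111010111001)
-327 + (-504) = -831 (110011000001)

-831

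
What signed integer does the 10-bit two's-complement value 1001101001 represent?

-407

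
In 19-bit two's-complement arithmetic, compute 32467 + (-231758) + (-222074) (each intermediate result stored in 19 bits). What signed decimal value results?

32467 + (-231758) = -199291 (1001111010110000101)
-199291 + (-222074) = -421365 → wraps to 102923 (0011001001000001011)

102923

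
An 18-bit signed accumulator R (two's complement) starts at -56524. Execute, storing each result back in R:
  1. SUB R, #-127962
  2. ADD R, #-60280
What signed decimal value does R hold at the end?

Start: R = -56524 = 110010001100110100.
R = -56524 − (-127962) = 71438 = 010001011100001110
R = 71438 + (-60280) = 11158 = 000010101110010110

11158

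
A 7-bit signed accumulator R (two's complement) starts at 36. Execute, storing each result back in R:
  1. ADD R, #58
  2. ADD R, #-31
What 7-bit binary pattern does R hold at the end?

0111111

Start: R = 36 = 0100100.
R = 36 + 58 = 94; wraps to -34 = 1011110
R = -34 + (-31) = -65; wraps to 63 = 0111111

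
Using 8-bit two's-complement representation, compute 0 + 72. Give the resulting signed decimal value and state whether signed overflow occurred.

0 → 00000000
72 → 01001000
  00000000
+ 01001000
= 01001000
Result 01001000: MSB = 0 → value 72.
Both addends are non-negative and so is the stored result: no signed overflow.

72; no overflow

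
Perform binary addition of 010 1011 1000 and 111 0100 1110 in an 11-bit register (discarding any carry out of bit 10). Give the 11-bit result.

01000000110

  01010111000
+ 11101001110
= 01000000110  (discard carry-out 1)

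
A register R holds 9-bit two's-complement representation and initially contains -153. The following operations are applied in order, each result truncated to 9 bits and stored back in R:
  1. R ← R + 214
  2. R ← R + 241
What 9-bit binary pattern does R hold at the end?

Start: R = -153 = 101100111.
R = -153 + 214 = 61 = 000111101
R = 61 + 241 = 302; wraps to -210 = 100101110

100101110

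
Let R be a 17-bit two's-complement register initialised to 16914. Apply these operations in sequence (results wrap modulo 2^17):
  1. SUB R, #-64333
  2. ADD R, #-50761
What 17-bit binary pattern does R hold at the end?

00111011100010110

Start: R = 16914 = 00100001000010010.
R = 16914 − (-64333) = 81247; wraps to -49825 = 10011110101011111
R = -49825 + (-50761) = -100586; wraps to 30486 = 00111011100010110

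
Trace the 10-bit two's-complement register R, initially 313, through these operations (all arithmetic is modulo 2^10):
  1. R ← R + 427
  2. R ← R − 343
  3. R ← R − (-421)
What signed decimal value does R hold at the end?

Start: R = 313 = 0100111001.
R = 313 + 427 = 740; wraps to -284 = 1011100100
R = -284 − 343 = -627; wraps to 397 = 0110001101
R = 397 − (-421) = 818; wraps to -206 = 1100110010

-206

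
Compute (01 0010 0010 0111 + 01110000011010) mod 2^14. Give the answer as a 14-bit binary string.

  01001000100111
+ 01110000011010
= 10111001000001

10111001000001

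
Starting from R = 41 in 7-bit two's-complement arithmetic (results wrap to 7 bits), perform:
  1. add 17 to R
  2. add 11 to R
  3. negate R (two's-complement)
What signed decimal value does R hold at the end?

Start: R = 41 = 0101001.
R = 41 + 17 = 58 = 0111010
R = 58 + 11 = 69; wraps to -59 = 1000101
R = −(-59) = 59 = 0111011

59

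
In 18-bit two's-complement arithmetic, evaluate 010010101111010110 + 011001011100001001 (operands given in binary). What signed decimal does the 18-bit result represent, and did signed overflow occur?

010010101111010110 = 76758 (signed)
011001011100001001 = 104201 (signed)
  010010101111010110
+ 011001011100001001
= 101100001011011111
Result 101100001011011111: MSB = 1 → 180959 − 262144 = -81185.
Both addends are non-negative but the stored result is negative: signed overflow. The true value 76758 + 104201 = 180959 lies outside [-131072, 131071].

-81185; overflow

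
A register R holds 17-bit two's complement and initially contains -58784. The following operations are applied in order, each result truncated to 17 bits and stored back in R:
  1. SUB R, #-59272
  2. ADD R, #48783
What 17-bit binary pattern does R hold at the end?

Start: R = -58784 = 10001101001100000.
R = -58784 − (-59272) = 488 = 00000000111101000
R = 488 + 48783 = 49271 = 01100000001110111

01100000001110111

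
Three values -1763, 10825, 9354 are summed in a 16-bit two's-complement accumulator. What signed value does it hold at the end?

18416

-1763 + 10825 = 9062 (0010001101100110)
9062 + 9354 = 18416 (0100011111110000)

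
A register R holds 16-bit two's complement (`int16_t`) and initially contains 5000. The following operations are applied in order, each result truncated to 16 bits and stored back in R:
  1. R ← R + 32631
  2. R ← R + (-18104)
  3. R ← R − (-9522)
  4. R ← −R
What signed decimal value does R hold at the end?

Start: R = 5000 = 0001001110001000.
R = 5000 + 32631 = 37631; wraps to -27905 = 1001001011111111
R = -27905 + (-18104) = -46009; wraps to 19527 = 0100110001000111
R = 19527 − (-9522) = 29049 = 0111000101111001
R = −(29049) = -29049 = 1000111010000111

-29049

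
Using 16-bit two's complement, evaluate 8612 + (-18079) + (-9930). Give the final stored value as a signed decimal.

-19397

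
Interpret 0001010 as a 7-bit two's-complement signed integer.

10

MSB is 0, so the value is non-negative: 0001010 = 10.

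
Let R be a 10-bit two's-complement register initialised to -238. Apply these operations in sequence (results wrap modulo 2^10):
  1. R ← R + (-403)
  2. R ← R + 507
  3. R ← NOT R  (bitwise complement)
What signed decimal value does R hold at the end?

133

Start: R = -238 = 1100010010.
R = -238 + (-403) = -641; wraps to 383 = 0101111111
R = 383 + 507 = 890; wraps to -134 = 1101111010
R = NOT 1101111010 = 0010000101 = 133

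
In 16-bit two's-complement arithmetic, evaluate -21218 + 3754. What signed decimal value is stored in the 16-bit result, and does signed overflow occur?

-21218 → 1010110100011110
3754 → 0000111010101010
  1010110100011110
+ 0000111010101010
= 1011101111001000
Result 1011101111001000: MSB = 1 → 48072 − 65536 = -17464.
Addends have opposite signs, so signed overflow cannot occur.

-17464; no overflow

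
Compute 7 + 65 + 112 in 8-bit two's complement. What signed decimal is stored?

-72

7 + 65 = 72 (01001000)
72 + 112 = 184 → wraps to -72 (10111000)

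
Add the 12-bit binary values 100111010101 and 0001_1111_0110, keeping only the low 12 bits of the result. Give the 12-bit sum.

101111001011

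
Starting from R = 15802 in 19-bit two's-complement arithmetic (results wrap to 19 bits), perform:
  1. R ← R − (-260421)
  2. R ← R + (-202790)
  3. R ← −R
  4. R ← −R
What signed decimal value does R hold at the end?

73433

Start: R = 15802 = 0000011110110111010.
R = 15802 − (-260421) = 276223; wraps to -248065 = 1000011011011111111
R = -248065 + (-202790) = -450855; wraps to 73433 = 0010001111011011001
R = −(73433) = -73433 = 1101110000100100111
R = −(-73433) = 73433 = 0010001111011011001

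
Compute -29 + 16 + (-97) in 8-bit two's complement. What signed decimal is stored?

-29 + 16 = -13 (11110011)
-13 + (-97) = -110 (10010010)

-110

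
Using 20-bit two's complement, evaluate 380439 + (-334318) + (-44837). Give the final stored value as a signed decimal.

1284

380439 + (-334318) = 46121 (00001011010000101001)
46121 + (-44837) = 1284 (00000000010100000100)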